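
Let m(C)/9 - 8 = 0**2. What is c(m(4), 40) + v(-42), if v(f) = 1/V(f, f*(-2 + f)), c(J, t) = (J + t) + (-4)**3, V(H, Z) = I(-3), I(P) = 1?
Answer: 49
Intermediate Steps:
m(C) = 72 (m(C) = 72 + 9*0**2 = 72 + 9*0 = 72 + 0 = 72)
V(H, Z) = 1
c(J, t) = -64 + J + t (c(J, t) = (J + t) - 64 = -64 + J + t)
v(f) = 1 (v(f) = 1/1 = 1)
c(m(4), 40) + v(-42) = (-64 + 72 + 40) + 1 = 48 + 1 = 49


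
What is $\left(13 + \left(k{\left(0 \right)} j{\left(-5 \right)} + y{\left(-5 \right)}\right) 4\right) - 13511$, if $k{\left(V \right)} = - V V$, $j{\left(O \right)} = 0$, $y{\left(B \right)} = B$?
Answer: $-13518$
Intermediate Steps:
$k{\left(V \right)} = - V^{2}$
$\left(13 + \left(k{\left(0 \right)} j{\left(-5 \right)} + y{\left(-5 \right)}\right) 4\right) - 13511 = \left(13 + \left(- 0^{2} \cdot 0 - 5\right) 4\right) - 13511 = \left(13 + \left(\left(-1\right) 0 \cdot 0 - 5\right) 4\right) - 13511 = \left(13 + \left(0 \cdot 0 - 5\right) 4\right) - 13511 = \left(13 + \left(0 - 5\right) 4\right) - 13511 = \left(13 - 20\right) - 13511 = -7 - 13511 = -13518$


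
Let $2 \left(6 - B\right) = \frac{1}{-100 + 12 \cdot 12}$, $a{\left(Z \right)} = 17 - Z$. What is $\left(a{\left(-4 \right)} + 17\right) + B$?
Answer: $\frac{3871}{88} \approx 43.989$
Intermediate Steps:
$B = \frac{527}{88}$ ($B = 6 - \frac{1}{2 \left(-100 + 12 \cdot 12\right)} = 6 - \frac{1}{2 \left(-100 + 144\right)} = 6 - \frac{1}{2 \cdot 44} = 6 - \frac{1}{88} = \frac{527}{88} \approx 5.9886$)
$\left(a{\left(-4 \right)} + 17\right) + B = \left(\left(17 - -4\right) + 17\right) + \frac{527}{88} = \left(\left(17 + 4\right) + 17\right) + \frac{527}{88} = \left(21 + 17\right) + \frac{527}{88} = 38 + \frac{527}{88} = \frac{3871}{88}$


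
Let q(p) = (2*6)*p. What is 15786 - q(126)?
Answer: 14274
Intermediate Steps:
q(p) = 12*p
15786 - q(126) = 15786 - 12*126 = 15786 - 1*1512 = 15786 - 1512 = 14274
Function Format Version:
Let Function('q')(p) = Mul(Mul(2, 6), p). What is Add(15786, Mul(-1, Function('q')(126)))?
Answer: 14274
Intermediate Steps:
Function('q')(p) = Mul(12, p)
Add(15786, Mul(-1, Function('q')(126))) = Add(15786, Mul(-1, Mul(12, 126))) = Add(15786, Mul(-1, 1512)) = Add(15786, -1512) = 14274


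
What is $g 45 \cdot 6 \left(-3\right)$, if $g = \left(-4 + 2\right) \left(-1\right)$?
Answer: $-1620$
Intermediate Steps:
$g = 2$ ($g = \left(-2\right) \left(-1\right) = 2$)
$g 45 \cdot 6 \left(-3\right) = 2 \cdot 45 \cdot 6 \left(-3\right) = 90 \left(-18\right) = -1620$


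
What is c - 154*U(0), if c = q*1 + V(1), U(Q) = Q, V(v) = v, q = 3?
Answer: 4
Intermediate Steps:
c = 4 (c = 3*1 + 1 = 3 + 1 = 4)
c - 154*U(0) = 4 - 154*0 = 4 + 0 = 4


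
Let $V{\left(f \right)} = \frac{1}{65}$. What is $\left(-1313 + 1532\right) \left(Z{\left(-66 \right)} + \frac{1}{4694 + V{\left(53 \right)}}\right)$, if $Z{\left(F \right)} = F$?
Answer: $- \frac{4410060159}{305111} \approx -14454.0$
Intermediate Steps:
$V{\left(f \right)} = \frac{1}{65}$
$\left(-1313 + 1532\right) \left(Z{\left(-66 \right)} + \frac{1}{4694 + V{\left(53 \right)}}\right) = \left(-1313 + 1532\right) \left(-66 + \frac{1}{4694 + \frac{1}{65}}\right) = 219 \left(-66 + \frac{1}{\frac{305111}{65}}\right) = 219 \left(-66 + \frac{65}{305111}\right) = 219 \left(- \frac{20137261}{305111}\right) = - \frac{4410060159}{305111}$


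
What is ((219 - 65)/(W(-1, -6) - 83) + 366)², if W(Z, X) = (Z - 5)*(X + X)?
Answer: 123904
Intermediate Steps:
W(Z, X) = 2*X*(-5 + Z) (W(Z, X) = (-5 + Z)*(2*X) = 2*X*(-5 + Z))
((219 - 65)/(W(-1, -6) - 83) + 366)² = ((219 - 65)/(2*(-6)*(-5 - 1) - 83) + 366)² = (154/(2*(-6)*(-6) - 83) + 366)² = (154/(72 - 83) + 366)² = (154/(-11) + 366)² = (154*(-1/11) + 366)² = (-14 + 366)² = 352² = 123904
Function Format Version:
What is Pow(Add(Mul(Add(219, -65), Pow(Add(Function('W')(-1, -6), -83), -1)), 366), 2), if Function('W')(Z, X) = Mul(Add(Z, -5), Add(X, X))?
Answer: 123904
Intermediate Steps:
Function('W')(Z, X) = Mul(2, X, Add(-5, Z)) (Function('W')(Z, X) = Mul(Add(-5, Z), Mul(2, X)) = Mul(2, X, Add(-5, Z)))
Pow(Add(Mul(Add(219, -65), Pow(Add(Function('W')(-1, -6), -83), -1)), 366), 2) = Pow(Add(Mul(Add(219, -65), Pow(Add(Mul(2, -6, Add(-5, -1)), -83), -1)), 366), 2) = Pow(Add(Mul(154, Pow(Add(Mul(2, -6, -6), -83), -1)), 366), 2) = Pow(Add(Mul(154, Pow(Add(72, -83), -1)), 366), 2) = Pow(Add(Mul(154, Pow(-11, -1)), 366), 2) = Pow(Add(Mul(154, Rational(-1, 11)), 366), 2) = Pow(Add(-14, 366), 2) = Pow(352, 2) = 123904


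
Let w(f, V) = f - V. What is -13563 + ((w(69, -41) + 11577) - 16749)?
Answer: -18625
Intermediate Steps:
-13563 + ((w(69, -41) + 11577) - 16749) = -13563 + (((69 - 1*(-41)) + 11577) - 16749) = -13563 + (((69 + 41) + 11577) - 16749) = -13563 + ((110 + 11577) - 16749) = -13563 + (11687 - 16749) = -13563 - 5062 = -18625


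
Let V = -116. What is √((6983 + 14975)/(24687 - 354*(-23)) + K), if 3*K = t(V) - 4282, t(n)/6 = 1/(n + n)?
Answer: I*√5172443624593797/1904082 ≈ 37.771*I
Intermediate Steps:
t(n) = 3/n (t(n) = 6/(n + n) = 6/((2*n)) = 6*(1/(2*n)) = 3/n)
K = -496715/348 (K = (3/(-116) - 4282)/3 = (3*(-1/116) - 4282)/3 = (-3/116 - 4282)/3 = (⅓)*(-496715/116) = -496715/348 ≈ -1427.3)
√((6983 + 14975)/(24687 - 354*(-23)) + K) = √((6983 + 14975)/(24687 - 354*(-23)) - 496715/348) = √(21958/(24687 + 8142) - 496715/348) = √(21958/32829 - 496715/348) = √(-5433005117/3808164) = I*√5172443624593797/1904082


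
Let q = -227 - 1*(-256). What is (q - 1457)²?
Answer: 2039184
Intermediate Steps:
q = 29 (q = -227 + 256 = 29)
(q - 1457)² = (29 - 1457)² = (-1428)² = 2039184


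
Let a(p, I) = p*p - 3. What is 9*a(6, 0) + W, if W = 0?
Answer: 297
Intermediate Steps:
a(p, I) = -3 + p**2 (a(p, I) = p**2 - 3 = -3 + p**2)
9*a(6, 0) + W = 9*(-3 + 6**2) + 0 = 9*(-3 + 36) + 0 = 9*33 + 0 = 297 + 0 = 297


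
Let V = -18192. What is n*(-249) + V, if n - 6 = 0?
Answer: -19686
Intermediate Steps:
n = 6 (n = 6 + 0 = 6)
n*(-249) + V = 6*(-249) - 18192 = -1494 - 18192 = -19686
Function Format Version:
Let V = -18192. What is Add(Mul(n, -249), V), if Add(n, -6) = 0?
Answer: -19686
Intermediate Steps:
n = 6 (n = Add(6, 0) = 6)
Add(Mul(n, -249), V) = Add(Mul(6, -249), -18192) = Add(-1494, -18192) = -19686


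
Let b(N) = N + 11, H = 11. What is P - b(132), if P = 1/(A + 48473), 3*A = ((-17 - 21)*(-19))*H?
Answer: -21930620/153361 ≈ -143.00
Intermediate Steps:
b(N) = 11 + N
A = 7942/3 (A = (((-17 - 21)*(-19))*11)/3 = (-38*(-19)*11)/3 = (722*11)/3 = (⅓)*7942 = 7942/3 ≈ 2647.3)
P = 3/153361 (P = 1/(7942/3 + 48473) = 1/(153361/3) = 3/153361 ≈ 1.9562e-5)
P - b(132) = 3/153361 - (11 + 132) = 3/153361 - 1*143 = 3/153361 - 143 = -21930620/153361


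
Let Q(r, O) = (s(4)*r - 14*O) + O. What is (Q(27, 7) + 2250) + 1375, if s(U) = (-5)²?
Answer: 4209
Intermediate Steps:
s(U) = 25
Q(r, O) = -13*O + 25*r (Q(r, O) = (25*r - 14*O) + O = (-14*O + 25*r) + O = -13*O + 25*r)
(Q(27, 7) + 2250) + 1375 = ((-13*7 + 25*27) + 2250) + 1375 = ((-91 + 675) + 2250) + 1375 = (584 + 2250) + 1375 = 2834 + 1375 = 4209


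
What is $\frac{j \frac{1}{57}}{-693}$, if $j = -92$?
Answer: $\frac{92}{39501} \approx 0.0023291$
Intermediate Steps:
$\frac{j \frac{1}{57}}{-693} = \frac{\left(-92\right) \frac{1}{57}}{-693} = - \frac{\left(-92\right) \frac{1}{57}}{693} = \left(- \frac{1}{693}\right) \left(- \frac{92}{57}\right) = \frac{92}{39501}$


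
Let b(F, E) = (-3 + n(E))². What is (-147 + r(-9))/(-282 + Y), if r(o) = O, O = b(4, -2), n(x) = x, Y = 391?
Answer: -122/109 ≈ -1.1193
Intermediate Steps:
b(F, E) = (-3 + E)²
O = 25 (O = (-3 - 2)² = (-5)² = 25)
r(o) = 25
(-147 + r(-9))/(-282 + Y) = (-147 + 25)/(-282 + 391) = -122/109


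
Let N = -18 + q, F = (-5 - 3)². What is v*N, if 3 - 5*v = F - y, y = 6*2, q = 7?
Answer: 539/5 ≈ 107.80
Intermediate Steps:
F = 64 (F = (-8)² = 64)
y = 12
v = -49/5 (v = ⅗ - (64 - 1*12)/5 = ⅗ - (64 - 12)/5 = ⅗ - ⅕*52 = ⅗ - 52/5 = -49/5 ≈ -9.8000)
N = -11 (N = -18 + 7 = -11)
v*N = -49/5*(-11) = 539/5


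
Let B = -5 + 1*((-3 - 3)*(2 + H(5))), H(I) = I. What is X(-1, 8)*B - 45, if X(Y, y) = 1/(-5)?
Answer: -178/5 ≈ -35.600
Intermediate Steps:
X(Y, y) = -⅕
B = -47 (B = -5 + 1*((-3 - 3)*(2 + 5)) = -5 + 1*(-6*7) = -5 + 1*(-42) = -5 - 42 = -47)
X(-1, 8)*B - 45 = -⅕*(-47) - 45 = 47/5 - 45 = -178/5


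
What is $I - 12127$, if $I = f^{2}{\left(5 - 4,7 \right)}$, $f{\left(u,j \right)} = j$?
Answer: $-12078$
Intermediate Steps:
$I = 49$ ($I = 7^{2} = 49$)
$I - 12127 = 49 - 12127 = -12078$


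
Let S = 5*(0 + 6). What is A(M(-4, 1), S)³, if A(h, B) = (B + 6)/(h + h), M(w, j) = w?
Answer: -729/8 ≈ -91.125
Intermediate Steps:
S = 30 (S = 5*6 = 30)
A(h, B) = (6 + B)/(2*h) (A(h, B) = (6 + B)/((2*h)) = (6 + B)*(1/(2*h)) = (6 + B)/(2*h))
A(M(-4, 1), S)³ = ((½)*(6 + 30)/(-4))³ = ((½)*(-¼)*36)³ = (-9/2)³ = -729/8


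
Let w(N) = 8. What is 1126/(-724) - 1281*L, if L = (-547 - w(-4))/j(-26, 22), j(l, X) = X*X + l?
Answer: 64276964/41449 ≈ 1550.7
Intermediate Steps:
j(l, X) = l + X**2 (j(l, X) = X**2 + l = l + X**2)
L = -555/458 (L = (-547 - 1*8)/(-26 + 22**2) = (-547 - 8)/(-26 + 484) = -555/458 ≈ -1.2118)
1126/(-724) - 1281*L = 1126/(-724) - 1281*(-555/458) = 1126*(-1/724) + 710955/458 = -563/362 + 710955/458 = 64276964/41449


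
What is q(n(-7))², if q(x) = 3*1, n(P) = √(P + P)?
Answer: 9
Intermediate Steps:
n(P) = √2*√P (n(P) = √(2*P) = √2*√P)
q(x) = 3
q(n(-7))² = 3² = 9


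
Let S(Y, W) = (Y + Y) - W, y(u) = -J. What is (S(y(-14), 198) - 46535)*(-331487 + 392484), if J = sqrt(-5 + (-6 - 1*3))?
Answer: -2850572801 - 121994*I*sqrt(14) ≈ -2.8506e+9 - 4.5646e+5*I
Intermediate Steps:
J = I*sqrt(14) (J = sqrt(-5 + (-6 - 3)) = sqrt(-5 - 9) = sqrt(-14) = I*sqrt(14) ≈ 3.7417*I)
y(u) = -I*sqrt(14)
S(Y, W) = -W + 2*Y (S(Y, W) = 2*Y - W = -W + 2*Y)
(S(y(-14), 198) - 46535)*(-331487 + 392484) = ((-1*198 + 2*(-I*sqrt(14))) - 46535)*(-331487 + 392484) = ((-198 - 2*I*sqrt(14)) - 46535)*60997 = (-46733 - 2*I*sqrt(14))*60997 = -2850572801 - 121994*I*sqrt(14)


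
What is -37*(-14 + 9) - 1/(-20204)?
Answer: 3737741/20204 ≈ 185.00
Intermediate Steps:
-37*(-14 + 9) - 1/(-20204) = -37*(-5) - 1*(-1/20204) = 185 + 1/20204 = 3737741/20204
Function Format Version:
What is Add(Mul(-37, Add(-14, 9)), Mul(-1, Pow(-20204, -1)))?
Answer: Rational(3737741, 20204) ≈ 185.00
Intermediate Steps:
Add(Mul(-37, Add(-14, 9)), Mul(-1, Pow(-20204, -1))) = Add(Mul(-37, -5), Mul(-1, Rational(-1, 20204))) = Add(185, Rational(1, 20204)) = Rational(3737741, 20204)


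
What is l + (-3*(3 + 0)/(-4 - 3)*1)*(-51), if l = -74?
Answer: -977/7 ≈ -139.57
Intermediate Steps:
l + (-3*(3 + 0)/(-4 - 3)*1)*(-51) = -74 + (-3*(3 + 0)/(-4 - 3)*1)*(-51) = -74 + (-9/(-7)*1)*(-51) = -74 + (-9*(-1)/7*1)*(-51) = -74 + (-3*(-3/7)*1)*(-51) = -74 + ((9/7)*1)*(-51) = -74 + (9/7)*(-51) = -74 - 459/7 = -977/7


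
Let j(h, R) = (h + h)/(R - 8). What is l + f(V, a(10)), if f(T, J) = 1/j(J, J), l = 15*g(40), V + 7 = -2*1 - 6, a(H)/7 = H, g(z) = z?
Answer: 42031/70 ≈ 600.44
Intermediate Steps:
a(H) = 7*H
V = -15 (V = -7 + (-2*1 - 6) = -7 + (-2 - 6) = -7 - 8 = -15)
j(h, R) = 2*h/(-8 + R) (j(h, R) = (2*h)/(-8 + R) = 2*h/(-8 + R))
l = 600 (l = 15*40 = 600)
f(T, J) = (-8 + J)/(2*J) (f(T, J) = 1/(2*J/(-8 + J)) = (-8 + J)/(2*J))
l + f(V, a(10)) = 600 + (-8 + 7*10)/(2*((7*10))) = 600 + (½)*(-8 + 70)/70 = 600 + (½)*(1/70)*62 = 600 + 31/70 = 42031/70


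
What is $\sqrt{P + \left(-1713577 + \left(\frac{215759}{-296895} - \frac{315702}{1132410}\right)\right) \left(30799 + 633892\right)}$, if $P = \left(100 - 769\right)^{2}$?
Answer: $\frac{i \sqrt{143052073318803611923913123000490}}{11206895565} \approx 1.0672 \cdot 10^{6} i$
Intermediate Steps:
$P = 447561$ ($P = \left(-669\right)^{2} = 447561$)
$\sqrt{P + \left(-1713577 + \left(\frac{215759}{-296895} - \frac{315702}{1132410}\right)\right) \left(30799 + 633892\right)} = \sqrt{447561 + \left(-1713577 + \left(\frac{215759}{-296895} - \frac{315702}{1132410}\right)\right) \left(30799 + 633892\right)} = \sqrt{447561 + \left(-1713577 + \left(215759 \left(- \frac{1}{296895}\right) - \frac{52617}{188735}\right)\right) 664691} = \sqrt{447561 + \left(-1713577 - \frac{11268599816}{11206895565}\right) 664691} = \sqrt{447561 - \frac{12764652681940763546311}{11206895565}} = \sqrt{- \frac{12764647666171377579346}{11206895565}} = \frac{i \sqrt{143052073318803611923913123000490}}{11206895565}$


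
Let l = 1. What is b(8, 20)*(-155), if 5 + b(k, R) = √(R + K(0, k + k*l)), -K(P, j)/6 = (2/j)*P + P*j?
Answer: 775 - 310*√5 ≈ 81.819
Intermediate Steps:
K(P, j) = -12*P/j - 6*P*j (K(P, j) = -6*((2/j)*P + P*j) = -6*(2*P/j + P*j) = -6*(P*j + 2*P/j) = -12*P/j - 6*P*j)
b(k, R) = -5 + √R (b(k, R) = -5 + √(R - 6*0*(2 + (k + k*1)²)/(k + k*1)) = -5 + √(R - 6*0*(2 + (k + k)²)/(k + k)) = -5 + √(R - 6*0*(2 + (2*k)²)/2*k) = -5 + √(R - 6*0*1/(2*k)*(2 + 4*k²)) = -5 + √(R + 0) = -5 + √R)
b(8, 20)*(-155) = (-5 + √20)*(-155) = (-5 + 2*√5)*(-155) = 775 - 310*√5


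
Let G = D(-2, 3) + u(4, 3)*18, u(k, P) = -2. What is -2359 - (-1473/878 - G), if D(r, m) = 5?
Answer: -2096947/878 ≈ -2388.3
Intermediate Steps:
G = -31 (G = 5 - 2*18 = 5 - 36 = -31)
-2359 - (-1473/878 - G) = -2359 - (-1473/878 - 1*(-31)) = -2359 - (-1473*1/878 + 31) = -2359 - (-1473/878 + 31) = -2359 - 1*25745/878 = -2359 - 25745/878 = -2096947/878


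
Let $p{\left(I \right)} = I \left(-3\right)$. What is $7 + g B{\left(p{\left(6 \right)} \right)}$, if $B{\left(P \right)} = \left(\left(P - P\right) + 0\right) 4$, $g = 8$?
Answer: $7$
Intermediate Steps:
$p{\left(I \right)} = - 3 I$
$B{\left(P \right)} = 0$ ($B{\left(P \right)} = \left(0 + 0\right) 4 = 0 \cdot 4 = 0$)
$7 + g B{\left(p{\left(6 \right)} \right)} = 7 + 8 \cdot 0 = 7 + 0 = 7$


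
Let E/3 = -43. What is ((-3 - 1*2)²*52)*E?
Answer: -167700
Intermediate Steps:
E = -129 (E = 3*(-43) = -129)
((-3 - 1*2)²*52)*E = ((-3 - 1*2)²*52)*(-129) = ((-3 - 2)²*52)*(-129) = ((-5)²*52)*(-129) = (25*52)*(-129) = 1300*(-129) = -167700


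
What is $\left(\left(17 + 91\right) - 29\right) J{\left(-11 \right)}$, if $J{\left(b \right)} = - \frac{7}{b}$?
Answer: $\frac{553}{11} \approx 50.273$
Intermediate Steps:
$\left(\left(17 + 91\right) - 29\right) J{\left(-11 \right)} = \left(\left(17 + 91\right) - 29\right) \left(- \frac{7}{-11}\right) = \left(108 - 29\right) \left(\left(-7\right) \left(- \frac{1}{11}\right)\right) = 79 \cdot \frac{7}{11} = \frac{553}{11}$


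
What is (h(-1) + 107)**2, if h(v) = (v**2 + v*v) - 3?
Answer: 11236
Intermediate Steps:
h(v) = -3 + 2*v**2 (h(v) = (v**2 + v**2) - 3 = 2*v**2 - 3 = -3 + 2*v**2)
(h(-1) + 107)**2 = ((-3 + 2*(-1)**2) + 107)**2 = ((-3 + 2*1) + 107)**2 = ((-3 + 2) + 107)**2 = (-1 + 107)**2 = 106**2 = 11236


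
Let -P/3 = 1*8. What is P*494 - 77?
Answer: -11933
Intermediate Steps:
P = -24 (P = -3*8 = -24)
P*494 - 77 = -24*494 - 77 = -11856 - 77 = -11933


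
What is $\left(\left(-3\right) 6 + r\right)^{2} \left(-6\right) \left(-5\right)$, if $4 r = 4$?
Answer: $8670$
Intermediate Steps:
$r = 1$ ($r = \frac{1}{4} \cdot 4 = 1$)
$\left(\left(-3\right) 6 + r\right)^{2} \left(-6\right) \left(-5\right) = \left(\left(-3\right) 6 + 1\right)^{2} \left(-6\right) \left(-5\right) = \left(-18 + 1\right)^{2} \left(-6\right) \left(-5\right) = \left(-17\right)^{2} \left(-6\right) \left(-5\right) = 289 \left(-6\right) \left(-5\right) = \left(-1734\right) \left(-5\right) = 8670$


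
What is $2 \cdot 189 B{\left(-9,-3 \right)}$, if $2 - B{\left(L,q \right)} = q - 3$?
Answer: $3024$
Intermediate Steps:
$B{\left(L,q \right)} = 5 - q$ ($B{\left(L,q \right)} = 2 - \left(q - 3\right) = 2 - \left(-3 + q\right) = 5 - q$)
$2 \cdot 189 B{\left(-9,-3 \right)} = 2 \cdot 189 \left(5 - -3\right) = 378 \left(5 + 3\right) = 378 \cdot 8 = 3024$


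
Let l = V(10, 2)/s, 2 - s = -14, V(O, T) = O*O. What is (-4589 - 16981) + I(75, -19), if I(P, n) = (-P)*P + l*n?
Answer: -109255/4 ≈ -27314.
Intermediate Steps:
V(O, T) = O²
s = 16 (s = 2 - 1*(-14) = 2 + 14 = 16)
l = 25/4 (l = 10²/16 = 100*(1/16) = 25/4 ≈ 6.2500)
I(P, n) = -P² + 25*n/4 (I(P, n) = (-P)*P + 25*n/4 = -P² + 25*n/4)
(-4589 - 16981) + I(75, -19) = (-4589 - 16981) + (-1*75² + (25/4)*(-19)) = -21570 + (-1*5625 - 475/4) = -21570 + (-5625 - 475/4) = -21570 - 22975/4 = -109255/4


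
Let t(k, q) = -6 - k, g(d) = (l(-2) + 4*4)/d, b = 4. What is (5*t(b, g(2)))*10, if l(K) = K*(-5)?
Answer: -500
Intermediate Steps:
l(K) = -5*K
g(d) = 26/d (g(d) = (-5*(-2) + 4*4)/d = (10 + 16)/d = 26/d)
(5*t(b, g(2)))*10 = (5*(-6 - 1*4))*10 = (5*(-6 - 4))*10 = (5*(-10))*10 = -50*10 = -500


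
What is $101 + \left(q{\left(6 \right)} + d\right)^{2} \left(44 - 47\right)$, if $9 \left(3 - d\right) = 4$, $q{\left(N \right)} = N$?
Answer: $- \frac{3202}{27} \approx -118.59$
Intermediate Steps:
$d = \frac{23}{9}$ ($d = 3 - \frac{4}{9} = \frac{23}{9} \approx 2.5556$)
$101 + \left(q{\left(6 \right)} + d\right)^{2} \left(44 - 47\right) = 101 + \left(6 + \frac{23}{9}\right)^{2} \left(44 - 47\right) = 101 + \left(\frac{77}{9}\right)^{2} \left(44 - 47\right) = 101 + \frac{5929}{81} \left(-3\right) = 101 - \frac{5929}{27} = - \frac{3202}{27}$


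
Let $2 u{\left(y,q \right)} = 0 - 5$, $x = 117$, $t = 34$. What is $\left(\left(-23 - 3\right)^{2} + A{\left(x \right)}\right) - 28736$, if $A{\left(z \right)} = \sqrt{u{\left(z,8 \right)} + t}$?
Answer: $-28060 + \frac{3 \sqrt{14}}{2} \approx -28054.0$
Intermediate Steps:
$u{\left(y,q \right)} = - \frac{5}{2}$ ($u{\left(y,q \right)} = \frac{0 - 5}{2} = \frac{1}{2} \left(-5\right) = - \frac{5}{2}$)
$A{\left(z \right)} = \frac{3 \sqrt{14}}{2}$ ($A{\left(z \right)} = \sqrt{- \frac{5}{2} + 34} = \sqrt{\frac{63}{2}} = \frac{3 \sqrt{14}}{2}$)
$\left(\left(-23 - 3\right)^{2} + A{\left(x \right)}\right) - 28736 = \left(\left(-23 - 3\right)^{2} + \frac{3 \sqrt{14}}{2}\right) - 28736 = \left(\left(-26\right)^{2} + \frac{3 \sqrt{14}}{2}\right) - 28736 = \left(676 + \frac{3 \sqrt{14}}{2}\right) - 28736 = -28060 + \frac{3 \sqrt{14}}{2}$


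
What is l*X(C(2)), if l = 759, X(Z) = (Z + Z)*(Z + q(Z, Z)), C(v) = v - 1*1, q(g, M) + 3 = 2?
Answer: 0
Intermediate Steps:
q(g, M) = -1 (q(g, M) = -3 + 2 = -1)
C(v) = -1 + v (C(v) = v - 1 = -1 + v)
X(Z) = 2*Z*(-1 + Z) (X(Z) = (Z + Z)*(Z - 1) = (2*Z)*(-1 + Z) = 2*Z*(-1 + Z))
l*X(C(2)) = 759*(2*(-1 + 2)*(-1 + (-1 + 2))) = 759*(2*1*(-1 + 1)) = 759*(2*1*0) = 759*0 = 0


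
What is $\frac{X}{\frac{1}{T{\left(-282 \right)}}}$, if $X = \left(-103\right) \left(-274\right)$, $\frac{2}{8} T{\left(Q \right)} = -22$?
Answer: $-2483536$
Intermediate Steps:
$T{\left(Q \right)} = -88$ ($T{\left(Q \right)} = 4 \left(-22\right) = -88$)
$X = 28222$
$\frac{X}{\frac{1}{T{\left(-282 \right)}}} = \frac{28222}{\frac{1}{-88}} = \frac{28222}{- \frac{1}{88}} = 28222 \left(-88\right) = -2483536$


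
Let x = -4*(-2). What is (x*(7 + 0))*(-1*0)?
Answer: 0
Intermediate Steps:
x = 8
(x*(7 + 0))*(-1*0) = (8*(7 + 0))*(-1*0) = (8*7)*0 = 56*0 = 0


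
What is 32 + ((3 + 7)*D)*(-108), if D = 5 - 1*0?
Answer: -5368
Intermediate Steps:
D = 5 (D = 5 + 0 = 5)
32 + ((3 + 7)*D)*(-108) = 32 + ((3 + 7)*5)*(-108) = 32 + (10*5)*(-108) = 32 + 50*(-108) = 32 - 5400 = -5368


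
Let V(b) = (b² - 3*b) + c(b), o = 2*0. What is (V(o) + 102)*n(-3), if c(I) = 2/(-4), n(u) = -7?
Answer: -1421/2 ≈ -710.50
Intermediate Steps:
o = 0
c(I) = -½ (c(I) = 2*(-¼) = -½)
V(b) = -½ + b² - 3*b (V(b) = (b² - 3*b) - ½ = -½ + b² - 3*b)
(V(o) + 102)*n(-3) = ((-½ + 0² - 3*0) + 102)*(-7) = ((-½ + 0 + 0) + 102)*(-7) = (-½ + 102)*(-7) = (203/2)*(-7) = -1421/2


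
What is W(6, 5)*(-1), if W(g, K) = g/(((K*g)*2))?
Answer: -⅒ ≈ -0.10000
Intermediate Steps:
W(g, K) = 1/(2*K) (W(g, K) = g/((2*K*g)) = g*(1/(2*K*g)) = 1/(2*K))
W(6, 5)*(-1) = ((½)/5)*(-1) = ((½)*(⅕))*(-1) = (⅒)*(-1) = -⅒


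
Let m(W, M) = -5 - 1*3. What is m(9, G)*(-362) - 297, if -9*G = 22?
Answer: 2599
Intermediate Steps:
G = -22/9 (G = -⅑*22 = -22/9 ≈ -2.4444)
m(W, M) = -8 (m(W, M) = -5 - 3 = -8)
m(9, G)*(-362) - 297 = -8*(-362) - 297 = 2896 - 297 = 2599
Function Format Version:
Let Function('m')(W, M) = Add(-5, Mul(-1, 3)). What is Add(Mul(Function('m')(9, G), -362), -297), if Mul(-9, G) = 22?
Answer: 2599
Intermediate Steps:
G = Rational(-22, 9) (G = Mul(Rational(-1, 9), 22) = Rational(-22, 9) ≈ -2.4444)
Function('m')(W, M) = -8 (Function('m')(W, M) = Add(-5, -3) = -8)
Add(Mul(Function('m')(9, G), -362), -297) = Add(Mul(-8, -362), -297) = Add(2896, -297) = 2599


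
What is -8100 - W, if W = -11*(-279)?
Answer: -11169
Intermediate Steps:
W = 3069
-8100 - W = -8100 - 1*3069 = -8100 - 3069 = -11169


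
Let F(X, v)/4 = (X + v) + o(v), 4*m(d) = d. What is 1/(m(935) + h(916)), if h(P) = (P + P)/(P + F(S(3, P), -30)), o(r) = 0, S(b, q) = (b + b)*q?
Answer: 22780/5326657 ≈ 0.0042766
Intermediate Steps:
S(b, q) = 2*b*q (S(b, q) = (2*b)*q = 2*b*q)
m(d) = d/4
F(X, v) = 4*X + 4*v (F(X, v) = 4*((X + v) + 0) = 4*(X + v) = 4*X + 4*v)
h(P) = 2*P/(-120 + 25*P) (h(P) = (P + P)/(P + (4*(2*3*P) + 4*(-30))) = (2*P)/(P + (4*(6*P) - 120)) = (2*P)/(P + (24*P - 120)) = (2*P)/(P + (-120 + 24*P)) = (2*P)/(-120 + 25*P) = 2*P/(-120 + 25*P))
1/(m(935) + h(916)) = 1/((¼)*935 + (⅖)*916/(-24 + 5*916)) = 1/(935/4 + (⅖)*916/(-24 + 4580)) = 1/(935/4 + (⅖)*916/4556) = 1/(935/4 + (⅖)*916*(1/4556)) = 1/(935/4 + 458/5695) = 1/(5326657/22780) = 22780/5326657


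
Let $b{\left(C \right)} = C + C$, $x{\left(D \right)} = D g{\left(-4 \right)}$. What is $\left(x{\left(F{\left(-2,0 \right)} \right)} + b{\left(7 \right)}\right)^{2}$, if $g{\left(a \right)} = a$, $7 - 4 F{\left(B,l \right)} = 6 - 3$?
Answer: $100$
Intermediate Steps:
$F{\left(B,l \right)} = 1$ ($F{\left(B,l \right)} = \frac{7}{4} - \frac{6 - 3}{4} = \frac{7}{4} - \frac{3}{4} = 1$)
$x{\left(D \right)} = - 4 D$ ($x{\left(D \right)} = D \left(-4\right) = - 4 D$)
$b{\left(C \right)} = 2 C$
$\left(x{\left(F{\left(-2,0 \right)} \right)} + b{\left(7 \right)}\right)^{2} = \left(\left(-4\right) 1 + 2 \cdot 7\right)^{2} = \left(-4 + 14\right)^{2} = 10^{2} = 100$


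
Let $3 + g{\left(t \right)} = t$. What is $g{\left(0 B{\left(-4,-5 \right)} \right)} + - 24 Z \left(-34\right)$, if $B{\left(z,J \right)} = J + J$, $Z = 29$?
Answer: $23661$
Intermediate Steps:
$B{\left(z,J \right)} = 2 J$
$g{\left(t \right)} = -3 + t$
$g{\left(0 B{\left(-4,-5 \right)} \right)} + - 24 Z \left(-34\right) = \left(-3 + 0 \cdot 2 \left(-5\right)\right) + \left(-24\right) 29 \left(-34\right) = \left(-3 + 0 \left(-10\right)\right) - -23664 = \left(-3 + 0\right) + 23664 = -3 + 23664 = 23661$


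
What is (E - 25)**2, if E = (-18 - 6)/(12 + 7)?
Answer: 249001/361 ≈ 689.75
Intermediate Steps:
E = -24/19 ≈ -1.2632
(E - 25)**2 = (-24/19 - 25)**2 = (-499/19)**2 = 249001/361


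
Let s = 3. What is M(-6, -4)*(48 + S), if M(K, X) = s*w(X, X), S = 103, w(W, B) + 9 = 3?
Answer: -2718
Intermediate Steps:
w(W, B) = -6 (w(W, B) = -9 + 3 = -6)
M(K, X) = -18 (M(K, X) = 3*(-6) = -18)
M(-6, -4)*(48 + S) = -18*(48 + 103) = -18*151 = -2718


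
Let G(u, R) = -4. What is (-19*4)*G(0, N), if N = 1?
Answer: 304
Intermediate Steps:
(-19*4)*G(0, N) = -19*4*(-4) = -76*(-4) = 304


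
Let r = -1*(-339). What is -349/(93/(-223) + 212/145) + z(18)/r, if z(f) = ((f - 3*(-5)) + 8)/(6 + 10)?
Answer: -61207993529/183282384 ≈ -333.95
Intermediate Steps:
r = 339
z(f) = 23/16 + f/16 (z(f) = ((f + 15) + 8)/16 = ((15 + f) + 8)*(1/16) = (23 + f)*(1/16) = 23/16 + f/16)
-349/(93/(-223) + 212/145) + z(18)/r = -349/(93/(-223) + 212/145) + (23/16 + (1/16)*18)/339 = -349/(93*(-1/223) + 212*(1/145)) + (23/16 + 9/8)*(1/339) = -349/(-93/223 + 212/145) + (41/16)*(1/339) = -349/33791/32335 + 41/5424 = -349*32335/33791 + 41/5424 = -11284915/33791 + 41/5424 = -61207993529/183282384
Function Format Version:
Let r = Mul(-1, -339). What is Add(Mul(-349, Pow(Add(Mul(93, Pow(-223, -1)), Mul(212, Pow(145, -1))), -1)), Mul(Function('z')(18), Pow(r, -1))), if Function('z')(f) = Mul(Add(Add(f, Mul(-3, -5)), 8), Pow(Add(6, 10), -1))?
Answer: Rational(-61207993529, 183282384) ≈ -333.95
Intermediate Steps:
r = 339
Function('z')(f) = Add(Rational(23, 16), Mul(Rational(1, 16), f)) (Function('z')(f) = Mul(Add(Add(f, 15), 8), Pow(16, -1)) = Mul(Add(Add(15, f), 8), Rational(1, 16)) = Mul(Add(23, f), Rational(1, 16)) = Add(Rational(23, 16), Mul(Rational(1, 16), f)))
Add(Mul(-349, Pow(Add(Mul(93, Pow(-223, -1)), Mul(212, Pow(145, -1))), -1)), Mul(Function('z')(18), Pow(r, -1))) = Add(Mul(-349, Pow(Add(Mul(93, Pow(-223, -1)), Mul(212, Pow(145, -1))), -1)), Mul(Add(Rational(23, 16), Mul(Rational(1, 16), 18)), Pow(339, -1))) = Add(Mul(-349, Pow(Add(Mul(93, Rational(-1, 223)), Mul(212, Rational(1, 145))), -1)), Mul(Add(Rational(23, 16), Rational(9, 8)), Rational(1, 339))) = Add(Mul(-349, Pow(Add(Rational(-93, 223), Rational(212, 145)), -1)), Mul(Rational(41, 16), Rational(1, 339))) = Add(Mul(-349, Pow(Rational(33791, 32335), -1)), Rational(41, 5424)) = Add(Mul(-349, Rational(32335, 33791)), Rational(41, 5424)) = Add(Rational(-11284915, 33791), Rational(41, 5424)) = Rational(-61207993529, 183282384)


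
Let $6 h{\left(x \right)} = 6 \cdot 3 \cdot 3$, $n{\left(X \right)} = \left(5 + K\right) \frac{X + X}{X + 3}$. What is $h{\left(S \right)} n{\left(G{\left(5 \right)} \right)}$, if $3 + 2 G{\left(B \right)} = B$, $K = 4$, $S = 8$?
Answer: $\frac{81}{2} \approx 40.5$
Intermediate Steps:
$G{\left(B \right)} = - \frac{3}{2} + \frac{B}{2}$
$n{\left(X \right)} = \frac{18 X}{3 + X}$ ($n{\left(X \right)} = \left(5 + 4\right) \frac{X + X}{X + 3} = 9 \frac{2 X}{3 + X} = \frac{18 X}{3 + X}$)
$h{\left(x \right)} = 9$ ($h{\left(x \right)} = \frac{6 \cdot 3 \cdot 3}{6} = \frac{18 \cdot 3}{6} = \frac{1}{6} \cdot 54 = 9$)
$h{\left(S \right)} n{\left(G{\left(5 \right)} \right)} = 9 \frac{18 \left(- \frac{3}{2} + \frac{1}{2} \cdot 5\right)}{3 + \left(- \frac{3}{2} + \frac{1}{2} \cdot 5\right)} = 9 \frac{18 \left(- \frac{3}{2} + \frac{5}{2}\right)}{3 + \left(- \frac{3}{2} + \frac{5}{2}\right)} = 9 \cdot 18 \cdot 1 \frac{1}{3 + 1} = 9 \cdot 18 \cdot 1 \cdot \frac{1}{4} = 9 \cdot \frac{9}{2} = \frac{81}{2}$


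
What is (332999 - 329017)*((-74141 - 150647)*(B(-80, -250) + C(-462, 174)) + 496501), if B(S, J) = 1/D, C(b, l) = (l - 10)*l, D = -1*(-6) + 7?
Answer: -332030807584938/13 ≈ -2.5541e+13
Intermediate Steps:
D = 13 (D = 6 + 7 = 13)
C(b, l) = l*(-10 + l) (C(b, l) = (-10 + l)*l = l*(-10 + l))
B(S, J) = 1/13
(332999 - 329017)*((-74141 - 150647)*(B(-80, -250) + C(-462, 174)) + 496501) = (332999 - 329017)*((-74141 - 150647)*(1/13 + 174*(-10 + 174)) + 496501) = 3982*(-224788*(1/13 + 174*164) + 496501) = 3982*(-224788*(1/13 + 28536) + 496501) = 3982*(-224788*370969/13 + 496501) = 3982*(-83389379572/13 + 496501) = 3982*(-83382925059/13) = -332030807584938/13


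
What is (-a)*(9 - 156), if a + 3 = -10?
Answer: -1911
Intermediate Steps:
a = -13 (a = -3 - 10 = -13)
(-a)*(9 - 156) = (-1*(-13))*(9 - 156) = 13*(-147) = -1911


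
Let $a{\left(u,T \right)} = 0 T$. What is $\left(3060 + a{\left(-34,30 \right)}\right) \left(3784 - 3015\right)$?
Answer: $2353140$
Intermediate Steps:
$a{\left(u,T \right)} = 0$
$\left(3060 + a{\left(-34,30 \right)}\right) \left(3784 - 3015\right) = \left(3060 + 0\right) \left(3784 - 3015\right) = 3060 \cdot 769 = 2353140$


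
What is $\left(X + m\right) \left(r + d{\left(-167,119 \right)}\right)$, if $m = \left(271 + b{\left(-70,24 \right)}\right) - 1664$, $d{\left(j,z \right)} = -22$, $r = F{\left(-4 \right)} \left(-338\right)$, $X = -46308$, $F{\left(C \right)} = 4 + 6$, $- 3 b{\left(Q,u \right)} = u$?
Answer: $162306018$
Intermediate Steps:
$b{\left(Q,u \right)} = - \frac{u}{3}$
$F{\left(C \right)} = 10$
$r = -3380$ ($r = 10 \left(-338\right) = -3380$)
$m = -1401$ ($m = \left(271 - 8\right) - 1664 = 263 - 1664 = -1401$)
$\left(X + m\right) \left(r + d{\left(-167,119 \right)}\right) = \left(-46308 - 1401\right) \left(-3380 - 22\right) = \left(-47709\right) \left(-3402\right) = 162306018$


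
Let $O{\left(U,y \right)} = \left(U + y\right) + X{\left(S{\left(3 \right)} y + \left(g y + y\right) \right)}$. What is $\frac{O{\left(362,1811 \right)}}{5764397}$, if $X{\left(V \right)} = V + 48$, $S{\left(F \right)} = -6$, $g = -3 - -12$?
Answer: $\frac{9465}{5764397} \approx 0.001642$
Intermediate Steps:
$g = 9$ ($g = -3 + 12 = 9$)
$X{\left(V \right)} = 48 + V$
$O{\left(U,y \right)} = 48 + U + 5 y$ ($O{\left(U,y \right)} = \left(U + y\right) + \left(48 + \left(- 6 y + \left(9 y + y\right)\right)\right) = \left(U + y\right) + \left(48 + \left(- 6 y + 10 y\right)\right) = \left(U + y\right) + \left(48 + 4 y\right) = 48 + U + 5 y$)
$\frac{O{\left(362,1811 \right)}}{5764397} = \frac{48 + 362 + 5 \cdot 1811}{5764397} = \left(48 + 362 + 9055\right) \frac{1}{5764397} = 9465 \cdot \frac{1}{5764397} = \frac{9465}{5764397}$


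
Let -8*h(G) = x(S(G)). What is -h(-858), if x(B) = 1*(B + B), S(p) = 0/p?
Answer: 0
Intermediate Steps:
S(p) = 0
x(B) = 2*B (x(B) = 1*(2*B) = 2*B)
h(G) = 0 (h(G) = -0/4 = -⅛*0 = 0)
-h(-858) = -1*0 = 0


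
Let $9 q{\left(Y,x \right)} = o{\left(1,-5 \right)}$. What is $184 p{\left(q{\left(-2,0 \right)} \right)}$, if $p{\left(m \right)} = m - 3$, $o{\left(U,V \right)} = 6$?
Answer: $- \frac{1288}{3} \approx -429.33$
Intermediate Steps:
$q{\left(Y,x \right)} = \frac{2}{3}$ ($q{\left(Y,x \right)} = \frac{1}{9} \cdot 6 = \frac{2}{3}$)
$p{\left(m \right)} = -3 + m$ ($p{\left(m \right)} = m - 3 = -3 + m$)
$184 p{\left(q{\left(-2,0 \right)} \right)} = 184 \left(-3 + \frac{2}{3}\right) = 184 \left(- \frac{7}{3}\right) = - \frac{1288}{3}$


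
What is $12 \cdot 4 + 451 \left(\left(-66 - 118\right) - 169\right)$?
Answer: $-159155$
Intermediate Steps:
$12 \cdot 4 + 451 \left(\left(-66 - 118\right) - 169\right) = 48 + 451 \left(-184 - 169\right) = 48 + 451 \left(-353\right) = 48 - 159203 = -159155$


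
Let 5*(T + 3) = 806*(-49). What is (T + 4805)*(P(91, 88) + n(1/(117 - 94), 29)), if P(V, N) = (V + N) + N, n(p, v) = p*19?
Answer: -19076288/23 ≈ -8.2940e+5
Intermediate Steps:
n(p, v) = 19*p
P(V, N) = V + 2*N (P(V, N) = (N + V) + N = V + 2*N)
T = -39509/5 (T = -3 + (806*(-49))/5 = -3 + (⅕)*(-39494) = -3 - 39494/5 = -39509/5 ≈ -7901.8)
(T + 4805)*(P(91, 88) + n(1/(117 - 94), 29)) = (-39509/5 + 4805)*((91 + 2*88) + 19/(117 - 94)) = -15484*((91 + 176) + 19/23)/5 = -15484*(267 + 19*(1/23))/5 = -15484*(267 + 19/23)/5 = -15484/5*6160/23 = -19076288/23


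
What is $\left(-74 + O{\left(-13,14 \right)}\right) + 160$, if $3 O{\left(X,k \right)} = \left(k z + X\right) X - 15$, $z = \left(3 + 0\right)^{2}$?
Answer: $- \frac{1226}{3} \approx -408.67$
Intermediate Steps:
$z = 9$ ($z = 3^{2} = 9$)
$O{\left(X,k \right)} = -5 + \frac{X \left(X + 9 k\right)}{3}$ ($O{\left(X,k \right)} = \frac{\left(k 9 + X\right) X - 15}{3} = \frac{\left(9 k + X\right) X - 15}{3} = \frac{\left(X + 9 k\right) X - 15}{3} = \frac{X \left(X + 9 k\right) - 15}{3} = \frac{-15 + X \left(X + 9 k\right)}{3} = -5 + \frac{X \left(X + 9 k\right)}{3}$)
$\left(-74 + O{\left(-13,14 \right)}\right) + 160 = \left(-74 + \left(-5 + \frac{\left(-13\right)^{2}}{3} + 3 \left(-13\right) 14\right)\right) + 160 = \left(-74 - \frac{1484}{3}\right) + 160 = - \frac{1706}{3} + 160 = - \frac{1226}{3}$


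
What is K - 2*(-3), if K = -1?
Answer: 5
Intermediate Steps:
K - 2*(-3) = -1 - 2*(-3) = -1 + 6 = 5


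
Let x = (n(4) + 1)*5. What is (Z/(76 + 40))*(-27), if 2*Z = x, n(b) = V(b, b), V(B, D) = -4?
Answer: 405/232 ≈ 1.7457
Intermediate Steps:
n(b) = -4
x = -15 (x = (-4 + 1)*5 = -3*5 = -15)
Z = -15/2 (Z = (1/2)*(-15) = -15/2 ≈ -7.5000)
(Z/(76 + 40))*(-27) = (-15/2/(76 + 40))*(-27) = (-15/2/116)*(-27) = ((1/116)*(-15/2))*(-27) = -15/232*(-27) = 405/232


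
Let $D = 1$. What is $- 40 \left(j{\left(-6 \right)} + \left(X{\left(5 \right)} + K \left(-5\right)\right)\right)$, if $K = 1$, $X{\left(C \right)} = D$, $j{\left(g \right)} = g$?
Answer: $400$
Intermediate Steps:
$X{\left(C \right)} = 1$
$- 40 \left(j{\left(-6 \right)} + \left(X{\left(5 \right)} + K \left(-5\right)\right)\right) = - 40 \left(-6 + \left(1 + 1 \left(-5\right)\right)\right) = - 40 \left(-6 + \left(1 - 5\right)\right) = - 40 \left(-6 - 4\right) = \left(-40\right) \left(-10\right) = 400$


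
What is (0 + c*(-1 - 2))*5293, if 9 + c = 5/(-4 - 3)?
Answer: 1079772/7 ≈ 1.5425e+5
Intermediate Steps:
c = -68/7 (c = -9 + 5/(-4 - 3) = -9 + 5/(-7) = -9 + 5*(-1/7) = -9 - 5/7 = -68/7 ≈ -9.7143)
(0 + c*(-1 - 2))*5293 = (0 - 68*(-1 - 2)/7)*5293 = (0 - 68/7*(-3))*5293 = (0 + 204/7)*5293 = (204/7)*5293 = 1079772/7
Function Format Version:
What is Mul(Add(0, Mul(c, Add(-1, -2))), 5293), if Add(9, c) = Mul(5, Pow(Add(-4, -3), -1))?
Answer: Rational(1079772, 7) ≈ 1.5425e+5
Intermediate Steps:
c = Rational(-68, 7) (c = Add(-9, Mul(5, Pow(Add(-4, -3), -1))) = Add(-9, Mul(5, Pow(-7, -1))) = Add(-9, Mul(5, Rational(-1, 7))) = Add(-9, Rational(-5, 7)) = Rational(-68, 7) ≈ -9.7143)
Mul(Add(0, Mul(c, Add(-1, -2))), 5293) = Mul(Add(0, Mul(Rational(-68, 7), Add(-1, -2))), 5293) = Mul(Add(0, Mul(Rational(-68, 7), -3)), 5293) = Mul(Add(0, Rational(204, 7)), 5293) = Mul(Rational(204, 7), 5293) = Rational(1079772, 7)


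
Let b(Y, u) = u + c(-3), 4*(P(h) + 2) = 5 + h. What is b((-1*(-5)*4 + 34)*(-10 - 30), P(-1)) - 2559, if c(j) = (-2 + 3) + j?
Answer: -2562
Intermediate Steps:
c(j) = 1 + j
P(h) = -3/4 + h/4 (P(h) = -2 + (5 + h)/4 = -2 + (5/4 + h/4) = -3/4 + h/4)
b(Y, u) = -2 + u (b(Y, u) = u + (1 - 3) = u - 2 = -2 + u)
b((-1*(-5)*4 + 34)*(-10 - 30), P(-1)) - 2559 = (-2 + (-3/4 + (1/4)*(-1))) - 2559 = (-2 + (-3/4 - 1/4)) - 2559 = (-2 - 1) - 2559 = -3 - 2559 = -2562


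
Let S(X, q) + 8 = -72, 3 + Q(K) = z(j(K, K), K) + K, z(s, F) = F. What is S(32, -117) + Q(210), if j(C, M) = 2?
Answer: 337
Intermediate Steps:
Q(K) = -3 + 2*K (Q(K) = -3 + (K + K) = -3 + 2*K)
S(X, q) = -80 (S(X, q) = -8 - 72 = -80)
S(32, -117) + Q(210) = -80 + (-3 + 2*210) = -80 + (-3 + 420) = -80 + 417 = 337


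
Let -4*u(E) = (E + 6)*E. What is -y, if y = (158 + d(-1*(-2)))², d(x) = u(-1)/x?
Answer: -1610361/64 ≈ -25162.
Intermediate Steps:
u(E) = -E*(6 + E)/4 (u(E) = -(E + 6)*E/4 = -(6 + E)*E/4 = -E*(6 + E)/4)
d(x) = 5/(4*x) (d(x) = (-¼*(-1)*(6 - 1))/x = (-¼*(-1)*5)/x = 5/(4*x))
y = 1610361/64 (y = (158 + 5/(4*((-1*(-2)))))² = (158 + (5/4)/2)² = (158 + (5/4)*(½))² = (158 + 5/8)² = (1269/8)² = 1610361/64 ≈ 25162.)
-y = -1*1610361/64 = -1610361/64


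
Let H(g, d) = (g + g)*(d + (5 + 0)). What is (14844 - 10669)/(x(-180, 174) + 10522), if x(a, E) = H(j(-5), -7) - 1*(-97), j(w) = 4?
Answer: 4175/10603 ≈ 0.39376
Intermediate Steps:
H(g, d) = 2*g*(5 + d) (H(g, d) = (2*g)*(d + 5) = (2*g)*(5 + d) = 2*g*(5 + d))
x(a, E) = 81 (x(a, E) = 2*4*(5 - 7) - 1*(-97) = 2*4*(-2) + 97 = -16 + 97 = 81)
(14844 - 10669)/(x(-180, 174) + 10522) = (14844 - 10669)/(81 + 10522) = 4175/10603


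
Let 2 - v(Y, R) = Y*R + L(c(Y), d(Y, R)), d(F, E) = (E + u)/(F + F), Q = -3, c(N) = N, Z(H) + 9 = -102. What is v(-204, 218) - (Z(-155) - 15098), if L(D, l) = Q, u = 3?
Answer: 59686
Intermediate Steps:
Z(H) = -111 (Z(H) = -9 - 102 = -111)
d(F, E) = (3 + E)/(2*F) (d(F, E) = (E + 3)/(F + F) = (3 + E)/((2*F)) = (3 + E)*(1/(2*F)) = (3 + E)/(2*F))
L(D, l) = -3
v(Y, R) = 5 - R*Y (v(Y, R) = 2 - (Y*R - 3) = 2 - (R*Y - 3) = 2 - (-3 + R*Y) = 2 + (3 - R*Y) = 5 - R*Y)
v(-204, 218) - (Z(-155) - 15098) = (5 - 1*218*(-204)) - (-111 - 15098) = (5 + 44472) - 1*(-15209) = 44477 + 15209 = 59686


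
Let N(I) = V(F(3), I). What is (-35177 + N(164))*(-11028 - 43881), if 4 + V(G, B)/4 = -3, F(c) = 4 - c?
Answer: 1933071345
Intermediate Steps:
V(G, B) = -28 (V(G, B) = -16 + 4*(-3) = -16 - 12 = -28)
N(I) = -28
(-35177 + N(164))*(-11028 - 43881) = (-35177 - 28)*(-11028 - 43881) = -35205*(-54909) = 1933071345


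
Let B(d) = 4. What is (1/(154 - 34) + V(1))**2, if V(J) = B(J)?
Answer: 231361/14400 ≈ 16.067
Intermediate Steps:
V(J) = 4
(1/(154 - 34) + V(1))**2 = (1/(154 - 34) + 4)**2 = (1/120 + 4)**2 = (481/120)**2 = 231361/14400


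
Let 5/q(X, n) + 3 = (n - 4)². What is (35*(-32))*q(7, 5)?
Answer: 2800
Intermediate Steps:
q(X, n) = 5/(-3 + (-4 + n)²) (q(X, n) = 5/(-3 + (n - 4)²) = 5/(-3 + (-4 + n)²))
(35*(-32))*q(7, 5) = (35*(-32))*(5/(-3 + (-4 + 5)²)) = -5600/(-3 + 1²) = -5600/(-3 + 1) = -5600/(-2) = -5600*(-1)/2 = -1120*(-5/2) = 2800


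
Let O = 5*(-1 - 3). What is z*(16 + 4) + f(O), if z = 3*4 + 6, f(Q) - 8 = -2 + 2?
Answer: 368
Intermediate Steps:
O = -20 (O = 5*(-4) = -20)
f(Q) = 8 (f(Q) = 8 + (-2 + 2) = 8 + 0 = 8)
z = 18 (z = 12 + 6 = 18)
z*(16 + 4) + f(O) = 18*(16 + 4) + 8 = 18*20 + 8 = 360 + 8 = 368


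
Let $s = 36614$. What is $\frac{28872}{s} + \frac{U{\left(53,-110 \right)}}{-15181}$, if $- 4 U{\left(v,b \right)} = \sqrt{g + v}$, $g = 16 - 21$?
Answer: $\frac{14436}{18307} + \frac{\sqrt{3}}{15181} \approx 0.78866$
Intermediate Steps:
$g = -5$ ($g = 16 - 21 = -5$)
$U{\left(v,b \right)} = - \frac{\sqrt{-5 + v}}{4}$
$\frac{28872}{s} + \frac{U{\left(53,-110 \right)}}{-15181} = \frac{28872}{36614} + \frac{\left(- \frac{1}{4}\right) \sqrt{-5 + 53}}{-15181} = 28872 \cdot \frac{1}{36614} + - \frac{\sqrt{48}}{4} \left(- \frac{1}{15181}\right) = \frac{14436}{18307} + - \frac{4 \sqrt{3}}{4} \left(- \frac{1}{15181}\right) = \frac{14436}{18307} + - \sqrt{3} \left(- \frac{1}{15181}\right) = \frac{14436}{18307} + \frac{\sqrt{3}}{15181}$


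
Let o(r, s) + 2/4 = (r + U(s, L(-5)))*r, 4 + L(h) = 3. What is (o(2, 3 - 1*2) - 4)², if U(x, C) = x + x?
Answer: 49/4 ≈ 12.250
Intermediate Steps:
L(h) = -1 (L(h) = -4 + 3 = -1)
U(x, C) = 2*x
o(r, s) = -½ + r*(r + 2*s) (o(r, s) = -½ + (r + 2*s)*r = -½ + r*(r + 2*s))
(o(2, 3 - 1*2) - 4)² = ((-½ + 2² + 2*2*(3 - 1*2)) - 4)² = ((-½ + 4 + 2*2*(3 - 2)) - 4)² = ((-½ + 4 + 2*2*1) - 4)² = ((-½ + 4 + 4) - 4)² = (15/2 - 4)² = (7/2)² = 49/4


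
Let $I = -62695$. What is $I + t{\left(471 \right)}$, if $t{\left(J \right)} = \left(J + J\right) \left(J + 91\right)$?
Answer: $466709$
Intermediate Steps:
$t{\left(J \right)} = 2 J \left(91 + J\right)$
$I + t{\left(471 \right)} = -62695 + 2 \cdot 471 \left(91 + 471\right) = -62695 + 2 \cdot 471 \cdot 562 = -62695 + 529404 = 466709$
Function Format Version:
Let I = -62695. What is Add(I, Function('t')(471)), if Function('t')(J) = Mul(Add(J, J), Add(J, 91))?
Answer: 466709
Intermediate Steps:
Function('t')(J) = Mul(2, J, Add(91, J)) (Function('t')(J) = Mul(Mul(2, J), Add(91, J)) = Mul(2, J, Add(91, J)))
Add(I, Function('t')(471)) = Add(-62695, Mul(2, 471, Add(91, 471))) = Add(-62695, Mul(2, 471, 562)) = Add(-62695, 529404) = 466709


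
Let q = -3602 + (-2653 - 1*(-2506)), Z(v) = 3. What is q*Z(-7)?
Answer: -11247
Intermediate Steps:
q = -3749 (q = -3602 + (-2653 + 2506) = -3602 - 147 = -3749)
q*Z(-7) = -3749*3 = -11247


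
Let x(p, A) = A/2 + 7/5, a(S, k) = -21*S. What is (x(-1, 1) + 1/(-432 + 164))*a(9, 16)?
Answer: -480249/1340 ≈ -358.39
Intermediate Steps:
x(p, A) = 7/5 + A/2 (x(p, A) = A*(½) + 7*(⅕) = A/2 + 7/5 = 7/5 + A/2)
(x(-1, 1) + 1/(-432 + 164))*a(9, 16) = ((7/5 + (½)*1) + 1/(-432 + 164))*(-21*9) = ((7/5 + ½) + 1/(-268))*(-189) = (19/10 - 1/268)*(-189) = (2541/1340)*(-189) = -480249/1340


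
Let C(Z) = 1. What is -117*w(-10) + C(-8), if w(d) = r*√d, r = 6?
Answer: 1 - 702*I*√10 ≈ 1.0 - 2219.9*I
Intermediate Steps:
w(d) = 6*√d
-117*w(-10) + C(-8) = -702*√(-10) + 1 = -702*I*√10 + 1 = 1 - 702*I*√10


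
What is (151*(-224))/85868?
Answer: -8456/21467 ≈ -0.39391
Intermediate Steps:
(151*(-224))/85868 = -33824*1/85868 = -8456/21467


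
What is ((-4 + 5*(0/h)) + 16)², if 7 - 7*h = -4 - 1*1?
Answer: 144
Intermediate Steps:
h = 12/7 (h = 1 - (-4 - 1*1)/7 = 1 - (-4 - 1)/7 = 1 - ⅐*(-5) = 1 + 5/7 = 12/7 ≈ 1.7143)
((-4 + 5*(0/h)) + 16)² = ((-4 + 5*(0/(12/7))) + 16)² = ((-4 + 5*(0*(7/12))) + 16)² = ((-4 + 5*0) + 16)² = ((-4 + 0) + 16)² = (-4 + 16)² = 12² = 144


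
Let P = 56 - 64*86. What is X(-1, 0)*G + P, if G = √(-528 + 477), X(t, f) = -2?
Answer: -5448 - 2*I*√51 ≈ -5448.0 - 14.283*I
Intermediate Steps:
G = I*√51 (G = √(-51) = I*√51 ≈ 7.1414*I)
P = -5448 (P = 56 - 5504 = -5448)
X(-1, 0)*G + P = -2*I*√51 - 5448 = -5448 - 2*I*√51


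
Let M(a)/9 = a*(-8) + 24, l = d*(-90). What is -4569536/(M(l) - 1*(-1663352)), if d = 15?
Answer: -71399/27512 ≈ -2.5952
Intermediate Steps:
l = -1350 (l = 15*(-90) = -1350)
M(a) = 216 - 72*a (M(a) = 9*(a*(-8) + 24) = 9*(-8*a + 24) = 9*(24 - 8*a) = 216 - 72*a)
-4569536/(M(l) - 1*(-1663352)) = -4569536/((216 - 72*(-1350)) - 1*(-1663352)) = -4569536/((216 + 97200) + 1663352) = -4569536/(97416 + 1663352) = -4569536/1760768 = -4569536*1/1760768 = -71399/27512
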